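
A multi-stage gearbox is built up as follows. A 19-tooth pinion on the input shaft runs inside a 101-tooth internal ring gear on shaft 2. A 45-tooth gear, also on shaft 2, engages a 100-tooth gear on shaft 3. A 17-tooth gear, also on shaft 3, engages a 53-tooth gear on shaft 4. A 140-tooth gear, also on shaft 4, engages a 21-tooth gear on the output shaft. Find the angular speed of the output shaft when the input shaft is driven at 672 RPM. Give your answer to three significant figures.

Internal gear: ratio = 101/19 = 5.3158, so shaft 2 turns at 672 / 5.3158 = 126.42 RPM.
Gear mesh: ratio = 100/45 = 2.2222, so shaft 3 turns at 126.42 / 2.2222 = 56.887 RPM.
Gear mesh: ratio = 53/17 = 3.1176, so shaft 4 turns at 56.887 / 3.1176 = 18.247 RPM.
Gear mesh: ratio = 21/140 = 0.15, so the output shaft turns at 18.247 / 0.15 = 121.65 RPM.

122 RPM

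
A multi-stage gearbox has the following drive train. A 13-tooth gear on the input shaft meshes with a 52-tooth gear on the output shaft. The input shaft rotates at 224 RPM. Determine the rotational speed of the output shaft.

56 RPM

Gear mesh: ratio = 52/13 = 4, so the output shaft turns at 224 / 4 = 56 RPM.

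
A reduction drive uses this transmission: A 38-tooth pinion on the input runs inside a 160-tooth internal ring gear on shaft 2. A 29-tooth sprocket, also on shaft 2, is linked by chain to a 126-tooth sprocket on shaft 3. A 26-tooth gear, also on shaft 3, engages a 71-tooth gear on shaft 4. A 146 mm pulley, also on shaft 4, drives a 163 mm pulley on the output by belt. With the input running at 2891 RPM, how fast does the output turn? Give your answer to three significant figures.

internal gear 160/38 = 4.2105 → 2891/4.2105 = 686.61 RPM
chain 126/29 = 4.3448 → 686.61/4.3448 = 158.03 RPM
gear mesh 71/26 = 2.7308 → 158.03/2.7308 = 57.87 RPM
belt 163/146 = 1.1164 → 57.87/1.1164 = 51.835 RPM

51.8 RPM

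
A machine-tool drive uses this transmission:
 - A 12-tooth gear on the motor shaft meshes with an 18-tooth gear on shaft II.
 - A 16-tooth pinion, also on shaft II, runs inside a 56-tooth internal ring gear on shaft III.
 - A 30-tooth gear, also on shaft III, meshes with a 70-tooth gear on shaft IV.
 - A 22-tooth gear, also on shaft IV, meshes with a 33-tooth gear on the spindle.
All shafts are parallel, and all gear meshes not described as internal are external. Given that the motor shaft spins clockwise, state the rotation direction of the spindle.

the motor shaft → shaft II: external mesh, 1 reversal → CCW.
shaft II → shaft III: internal mesh, same direction → CCW.
shaft III → shaft IV: external mesh, 1 reversal → CW.
shaft IV → the spindle: external mesh, 1 reversal → CCW.
3 reversals in total — an odd number — so the spindle turns opposite to the motor shaft.

counterclockwise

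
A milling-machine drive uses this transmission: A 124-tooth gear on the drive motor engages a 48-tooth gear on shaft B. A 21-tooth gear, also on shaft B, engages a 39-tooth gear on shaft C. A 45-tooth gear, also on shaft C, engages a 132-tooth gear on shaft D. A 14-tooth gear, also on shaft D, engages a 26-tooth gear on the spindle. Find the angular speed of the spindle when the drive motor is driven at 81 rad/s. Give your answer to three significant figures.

20.7 rad/s

gear mesh 48/124 = 0.3871 → 81/0.3871 = 209.25 rad/s
gear mesh 39/21 = 1.8571 → 209.25/1.8571 = 112.67 rad/s
gear mesh 132/45 = 2.9333 → 112.67/2.9333 = 38.411 rad/s
gear mesh 26/14 = 1.8571 → 38.411/1.8571 = 20.683 rad/s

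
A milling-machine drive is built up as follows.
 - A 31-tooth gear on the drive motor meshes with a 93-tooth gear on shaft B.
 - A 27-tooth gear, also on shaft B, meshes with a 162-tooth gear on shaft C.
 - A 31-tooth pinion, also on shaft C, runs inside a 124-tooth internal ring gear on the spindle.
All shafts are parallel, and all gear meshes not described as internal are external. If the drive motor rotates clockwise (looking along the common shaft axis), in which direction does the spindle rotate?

clockwise

the drive motor → shaft B: external mesh, 1 reversal → CCW.
shaft B → shaft C: external mesh, 1 reversal → CW.
shaft C → the spindle: internal mesh, same direction → CW.
2 reversals in total — an even number — so the spindle turns the same way as the drive motor.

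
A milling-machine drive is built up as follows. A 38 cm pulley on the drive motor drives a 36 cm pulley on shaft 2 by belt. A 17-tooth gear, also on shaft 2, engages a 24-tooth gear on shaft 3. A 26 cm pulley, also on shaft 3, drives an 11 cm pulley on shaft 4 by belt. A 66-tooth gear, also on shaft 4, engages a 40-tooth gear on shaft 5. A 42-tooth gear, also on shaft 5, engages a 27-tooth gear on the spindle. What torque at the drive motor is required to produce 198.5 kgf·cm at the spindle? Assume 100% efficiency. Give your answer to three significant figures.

Overall ratio R = 0.94737 × 1.4118 × 0.42308 × 0.60606 × 0.64286 = 0.22046.
Input torque = output torque / R = 198.5 / 0.22046 = 900.39 kgf·cm.

900 kgf·cm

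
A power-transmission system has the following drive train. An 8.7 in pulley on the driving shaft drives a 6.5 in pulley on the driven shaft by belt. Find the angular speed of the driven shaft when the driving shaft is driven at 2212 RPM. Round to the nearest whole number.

2961 RPM

the driving shaft → the driven shaft (belt, 6.5/8.7): 2212 ÷ 0.74713 = 2960.7 RPM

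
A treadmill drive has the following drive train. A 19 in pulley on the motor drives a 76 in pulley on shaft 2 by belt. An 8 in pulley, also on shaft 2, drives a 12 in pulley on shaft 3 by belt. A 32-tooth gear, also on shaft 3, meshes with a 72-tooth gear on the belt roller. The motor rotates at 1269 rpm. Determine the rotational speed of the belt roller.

94 rpm

belt 76/19 = 4 → 1269/4 = 317.25 rpm
belt 12/8 = 1.5 → 317.25/1.5 = 211.5 rpm
gear mesh 72/32 = 2.25 → 211.5/2.25 = 94 rpm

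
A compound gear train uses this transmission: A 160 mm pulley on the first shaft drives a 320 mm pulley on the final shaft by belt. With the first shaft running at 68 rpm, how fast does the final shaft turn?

34 rpm

the first shaft → the final shaft (belt, 320/160): 68 ÷ 2 = 34 rpm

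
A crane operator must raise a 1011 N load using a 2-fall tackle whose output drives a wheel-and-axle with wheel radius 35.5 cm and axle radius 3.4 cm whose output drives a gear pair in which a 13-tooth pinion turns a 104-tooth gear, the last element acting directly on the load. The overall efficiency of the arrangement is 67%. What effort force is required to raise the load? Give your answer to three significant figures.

9.03 N

Block-and-tackle MA = number of supporting rope parts = 2.
Wheel-and-axle MA = R/r = 35.5/3.4 = 10.441.
Gear pair MA = 104/13 = 8.
Combined ideal MA = 2 × 10.441 × 8 = 167.06.
Actual MA = 167.06 × 0.67 = 111.93.
Effort = load / actual MA = 1011 / 111.93 = 9.0325 N.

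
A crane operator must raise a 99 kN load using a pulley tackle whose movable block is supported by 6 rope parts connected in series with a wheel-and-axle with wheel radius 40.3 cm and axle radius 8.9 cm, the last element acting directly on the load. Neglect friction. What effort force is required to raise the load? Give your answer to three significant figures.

3.64 kN

Block-and-tackle MA = number of supporting rope parts = 6.
Wheel-and-axle MA = R/r = 40.3/8.9 = 4.5281.
Combined ideal MA = 6 × 4.5281 = 27.169.
Effort = load / MA = 99 / 27.169 = 3.6439 kN.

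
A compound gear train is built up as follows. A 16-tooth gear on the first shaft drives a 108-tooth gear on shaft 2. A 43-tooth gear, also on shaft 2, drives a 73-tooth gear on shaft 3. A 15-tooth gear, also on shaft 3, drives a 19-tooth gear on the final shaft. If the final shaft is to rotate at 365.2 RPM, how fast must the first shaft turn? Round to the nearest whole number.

Overall ratio R = 6.75 × 1.6977 × 1.2667 = 14.515.
Required input speed = output speed × R = 365.2 × 14.515 = 5300.9 RPM.

5301 RPM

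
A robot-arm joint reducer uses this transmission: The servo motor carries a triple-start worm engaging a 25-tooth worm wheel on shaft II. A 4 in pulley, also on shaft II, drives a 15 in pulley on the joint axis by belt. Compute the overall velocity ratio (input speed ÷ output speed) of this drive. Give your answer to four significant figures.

Each stage contributes driven/driver: worm 25/3 = 8.3333, belt 15/4 = 3.75.
Overall: 8.3333 × 3.75 = 31.25.

31.25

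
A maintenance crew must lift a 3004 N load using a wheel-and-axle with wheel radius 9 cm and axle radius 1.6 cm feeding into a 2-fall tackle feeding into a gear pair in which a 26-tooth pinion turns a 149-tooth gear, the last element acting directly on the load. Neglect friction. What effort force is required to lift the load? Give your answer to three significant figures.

46.6 N

Wheel-and-axle MA = R/r = 9/1.6 = 5.625.
Block-and-tackle MA = number of supporting rope parts = 2.
Gear pair MA = 149/26 = 5.7308.
Combined ideal MA = 5.625 × 2 × 5.7308 = 64.471.
Effort = load / MA = 3004 / 64.471 = 46.594 N.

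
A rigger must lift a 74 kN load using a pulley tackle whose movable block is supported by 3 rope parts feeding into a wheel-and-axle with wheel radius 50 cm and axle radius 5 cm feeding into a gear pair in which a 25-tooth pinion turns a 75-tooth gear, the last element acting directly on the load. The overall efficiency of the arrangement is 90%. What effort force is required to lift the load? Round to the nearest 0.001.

Block-and-tackle MA = number of supporting rope parts = 3.
Wheel-and-axle MA = R/r = 50/5 = 10.
Gear pair MA = 75/25 = 3.
Combined ideal MA = 3 × 10 × 3 = 90.
Actual MA = 90 × 0.90 = 81.
Effort = load / actual MA = 74 / 81 = 0.91358 kN.

0.914 kN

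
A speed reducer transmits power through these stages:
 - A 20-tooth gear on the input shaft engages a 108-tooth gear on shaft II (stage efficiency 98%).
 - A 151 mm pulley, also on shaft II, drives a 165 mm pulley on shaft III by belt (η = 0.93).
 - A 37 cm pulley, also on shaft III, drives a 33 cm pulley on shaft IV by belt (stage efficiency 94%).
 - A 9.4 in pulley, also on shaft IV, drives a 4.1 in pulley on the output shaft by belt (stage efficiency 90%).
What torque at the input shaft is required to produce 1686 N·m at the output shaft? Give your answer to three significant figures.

Overall ratio R = 5.4 × 1.0927 × 0.89189 × 0.43617 = 2.2955; overall efficiency η = 0.98 × 0.93 × 0.94 × 0.90 = 0.7710.
Input torque = output torque / (R × η) = 1686 / (2.2955 × 0.7710) = 952.6 N·m.

953 N·m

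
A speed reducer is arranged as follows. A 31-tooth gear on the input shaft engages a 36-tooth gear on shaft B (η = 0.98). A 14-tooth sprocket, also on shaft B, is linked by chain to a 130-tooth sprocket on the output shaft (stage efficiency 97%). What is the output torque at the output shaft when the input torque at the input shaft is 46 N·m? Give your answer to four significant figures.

471.5 N·m

gear mesh 36/31 = 1.1613 → τ = 46·1.1613·0.98 = 52.351 N·m
chain 130/14 = 9.2857 → τ = 52.351·9.2857·0.97 = 471.53 N·m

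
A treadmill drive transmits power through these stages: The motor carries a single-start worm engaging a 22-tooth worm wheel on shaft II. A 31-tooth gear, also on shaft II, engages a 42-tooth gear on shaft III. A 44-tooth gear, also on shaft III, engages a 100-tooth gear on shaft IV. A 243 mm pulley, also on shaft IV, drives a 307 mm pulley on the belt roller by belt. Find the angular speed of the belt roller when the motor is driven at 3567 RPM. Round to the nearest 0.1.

Worm: ratio = 22/1 = 22, so shaft II turns at 3567 / 22 = 162.14 RPM.
Gear mesh: ratio = 42/31 = 1.3548, so shaft III turns at 162.14 / 1.3548 = 119.67 RPM.
Gear mesh: ratio = 100/44 = 2.2727, so shaft IV turns at 119.67 / 2.2727 = 52.656 RPM.
Belt: ratio = 307/243 = 1.2634, so the belt roller turns at 52.656 / 1.2634 = 41.679 RPM.

41.7 RPM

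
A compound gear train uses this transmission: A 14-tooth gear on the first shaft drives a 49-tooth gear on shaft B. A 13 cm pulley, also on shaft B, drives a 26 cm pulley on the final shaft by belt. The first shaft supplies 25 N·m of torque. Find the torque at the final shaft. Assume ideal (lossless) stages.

gear mesh 49/14 = 3.5 → τ = 25·3.5 = 87.5 N·m
belt 26/13 = 2 → τ = 87.5·2 = 175 N·m

175 N·m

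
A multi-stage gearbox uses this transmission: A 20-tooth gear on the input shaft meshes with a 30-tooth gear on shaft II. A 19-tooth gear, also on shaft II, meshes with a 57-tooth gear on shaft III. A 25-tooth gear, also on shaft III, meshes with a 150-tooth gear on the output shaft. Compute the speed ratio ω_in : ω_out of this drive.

27

Each stage contributes driven/driver: gear mesh 30/20 = 1.5, gear mesh 57/19 = 3, gear mesh 150/25 = 6.
Overall: 1.5 × 3 × 6 = 27.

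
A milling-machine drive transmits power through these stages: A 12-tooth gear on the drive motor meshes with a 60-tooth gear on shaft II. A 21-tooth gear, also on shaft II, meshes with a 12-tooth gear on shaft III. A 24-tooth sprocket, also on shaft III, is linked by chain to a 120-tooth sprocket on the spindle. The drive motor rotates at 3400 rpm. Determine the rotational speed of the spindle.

Gear mesh: ratio = 60/12 = 5, so shaft II turns at 3400 / 5 = 680 rpm.
Gear mesh: ratio = 12/21 = 0.57143, so shaft III turns at 680 / 0.57143 = 1190 rpm.
Chain: ratio = 120/24 = 5, so the spindle turns at 1190 / 5 = 238 rpm.

238 rpm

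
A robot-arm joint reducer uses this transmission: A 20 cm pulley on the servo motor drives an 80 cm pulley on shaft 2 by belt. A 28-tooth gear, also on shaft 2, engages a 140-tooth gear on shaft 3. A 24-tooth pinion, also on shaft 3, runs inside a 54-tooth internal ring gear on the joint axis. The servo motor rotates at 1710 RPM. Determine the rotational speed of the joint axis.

38 RPM

Belt: ratio = 80/20 = 4, so shaft 2 turns at 1710 / 4 = 427.5 RPM.
Gear mesh: ratio = 140/28 = 5, so shaft 3 turns at 427.5 / 5 = 85.5 RPM.
Internal gear: ratio = 54/24 = 2.25, so the joint axis turns at 85.5 / 2.25 = 38 RPM.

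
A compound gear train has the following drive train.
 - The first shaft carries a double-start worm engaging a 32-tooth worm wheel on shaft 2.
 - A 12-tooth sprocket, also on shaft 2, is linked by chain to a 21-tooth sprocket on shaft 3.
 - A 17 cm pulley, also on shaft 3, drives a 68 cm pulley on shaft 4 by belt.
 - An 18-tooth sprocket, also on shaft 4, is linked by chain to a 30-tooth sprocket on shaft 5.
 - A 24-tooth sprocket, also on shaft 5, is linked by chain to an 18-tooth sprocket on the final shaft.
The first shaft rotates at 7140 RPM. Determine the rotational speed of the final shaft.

Worm: ratio = 32/2 = 16, so shaft 2 turns at 7140 / 16 = 446.25 RPM.
Chain: ratio = 21/12 = 1.75, so shaft 3 turns at 446.25 / 1.75 = 255 RPM.
Belt: ratio = 68/17 = 4, so shaft 4 turns at 255 / 4 = 63.75 RPM.
Chain: ratio = 30/18 = 1.6667, so shaft 5 turns at 63.75 / 1.6667 = 38.25 RPM.
Chain: ratio = 18/24 = 0.75, so the final shaft turns at 38.25 / 0.75 = 51 RPM.

51 RPM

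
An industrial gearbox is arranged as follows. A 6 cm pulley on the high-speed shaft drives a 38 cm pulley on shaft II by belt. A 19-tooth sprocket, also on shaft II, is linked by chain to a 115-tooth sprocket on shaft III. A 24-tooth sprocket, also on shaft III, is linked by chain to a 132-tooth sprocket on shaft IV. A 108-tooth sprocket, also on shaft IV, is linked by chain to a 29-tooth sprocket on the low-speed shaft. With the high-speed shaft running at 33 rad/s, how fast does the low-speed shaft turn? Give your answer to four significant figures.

belt 38/6 = 6.3333 → 33/6.3333 = 5.2105 rad/s
chain 115/19 = 6.0526 → 5.2105/6.0526 = 0.86087 rad/s
chain 132/24 = 5.5 → 0.86087/5.5 = 0.15652 rad/s
chain 29/108 = 0.26852 → 0.15652/0.26852 = 0.58291 rad/s

0.5829 rad/s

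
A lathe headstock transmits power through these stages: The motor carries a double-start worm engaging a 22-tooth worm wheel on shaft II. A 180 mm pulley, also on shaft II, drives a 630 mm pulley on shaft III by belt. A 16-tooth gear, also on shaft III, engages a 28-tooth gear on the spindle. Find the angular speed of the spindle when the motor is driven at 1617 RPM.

Worm: ratio = 22/2 = 11, so shaft II turns at 1617 / 11 = 147 RPM.
Belt: ratio = 630/180 = 3.5, so shaft III turns at 147 / 3.5 = 42 RPM.
Gear mesh: ratio = 28/16 = 1.75, so the spindle turns at 42 / 1.75 = 24 RPM.

24 RPM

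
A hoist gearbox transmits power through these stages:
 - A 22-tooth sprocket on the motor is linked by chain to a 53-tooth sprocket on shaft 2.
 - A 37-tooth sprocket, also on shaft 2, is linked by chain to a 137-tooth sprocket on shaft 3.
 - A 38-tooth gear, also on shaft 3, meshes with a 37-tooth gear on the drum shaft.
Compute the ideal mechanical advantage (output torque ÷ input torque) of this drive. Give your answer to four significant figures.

Each stage contributes driven/driver: chain 53/22 = 2.4091, chain 137/37 = 3.7027, gear mesh 37/38 = 0.97368.
Overall: 2.4091 × 3.7027 × 0.97368 = 8.6854.

8.685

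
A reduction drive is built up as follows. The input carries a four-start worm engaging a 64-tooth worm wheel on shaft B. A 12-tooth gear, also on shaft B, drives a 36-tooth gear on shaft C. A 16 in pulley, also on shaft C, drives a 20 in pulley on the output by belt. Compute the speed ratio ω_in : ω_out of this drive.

60

Each stage contributes driven/driver: worm 64/4 = 16, gear mesh 36/12 = 3, belt 20/16 = 1.25.
Overall: 16 × 3 × 1.25 = 60.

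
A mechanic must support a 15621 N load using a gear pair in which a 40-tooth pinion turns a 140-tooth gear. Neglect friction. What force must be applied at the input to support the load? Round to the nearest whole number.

4463 N

Gear pair MA = 140/40 = 3.5.
Effort = load / MA = 15621 / 3.5 = 4463.1 N.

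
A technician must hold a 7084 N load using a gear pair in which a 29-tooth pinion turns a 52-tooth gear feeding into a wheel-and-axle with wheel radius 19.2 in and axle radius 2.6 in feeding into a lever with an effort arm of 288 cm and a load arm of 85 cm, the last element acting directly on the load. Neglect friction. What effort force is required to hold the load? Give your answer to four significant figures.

Gear pair MA = 52/29 = 1.7931.
Wheel-and-axle MA = R/r = 19.2/2.6 = 7.3846.
Lever MA = effort arm / load arm = 288/85 = 3.3882.
Combined ideal MA = 1.7931 × 7.3846 × 3.3882 = 44.865.
Effort = load / MA = 7084 / 44.865 = 157.9 N.

157.9 N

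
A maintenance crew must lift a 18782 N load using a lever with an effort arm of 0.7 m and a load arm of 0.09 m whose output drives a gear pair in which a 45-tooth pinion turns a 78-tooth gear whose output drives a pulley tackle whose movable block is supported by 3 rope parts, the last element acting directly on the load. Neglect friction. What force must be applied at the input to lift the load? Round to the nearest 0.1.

464.4 N

Lever MA = effort arm / load arm = 0.7/0.09 = 7.7778.
Gear pair MA = 78/45 = 1.7333.
Block-and-tackle MA = number of supporting rope parts = 3.
Combined ideal MA = 7.7778 × 1.7333 × 3 = 40.444.
Effort = load / MA = 18782 / 40.444 = 464.39 N.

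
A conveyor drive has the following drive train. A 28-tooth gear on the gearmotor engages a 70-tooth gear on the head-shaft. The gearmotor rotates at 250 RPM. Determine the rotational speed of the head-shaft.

100 RPM

the gearmotor → the head-shaft (gear mesh, 70/28): 250 ÷ 2.5 = 100 RPM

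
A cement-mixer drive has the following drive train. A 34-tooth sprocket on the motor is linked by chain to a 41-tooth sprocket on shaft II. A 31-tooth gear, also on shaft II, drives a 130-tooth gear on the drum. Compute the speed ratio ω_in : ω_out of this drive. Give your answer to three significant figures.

Each stage contributes driven/driver: chain 41/34 = 1.2059, gear mesh 130/31 = 4.1935.
Overall: 1.2059 × 4.1935 = 5.0569.

5.06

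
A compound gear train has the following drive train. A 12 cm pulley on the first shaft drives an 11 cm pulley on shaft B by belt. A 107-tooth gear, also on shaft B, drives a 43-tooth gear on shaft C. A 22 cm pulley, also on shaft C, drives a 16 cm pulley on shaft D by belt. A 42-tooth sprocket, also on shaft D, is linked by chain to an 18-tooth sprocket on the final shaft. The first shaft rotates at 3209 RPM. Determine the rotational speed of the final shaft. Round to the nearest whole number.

27948 RPM

belt 11/12 = 0.91667 → 3209/0.91667 = 3500.7 RPM
gear mesh 43/107 = 0.40187 → 3500.7/0.40187 = 8711.1 RPM
belt 16/22 = 0.72727 → 8711.1/0.72727 = 11978 RPM
chain 18/42 = 0.42857 → 11978/0.42857 = 27948 RPM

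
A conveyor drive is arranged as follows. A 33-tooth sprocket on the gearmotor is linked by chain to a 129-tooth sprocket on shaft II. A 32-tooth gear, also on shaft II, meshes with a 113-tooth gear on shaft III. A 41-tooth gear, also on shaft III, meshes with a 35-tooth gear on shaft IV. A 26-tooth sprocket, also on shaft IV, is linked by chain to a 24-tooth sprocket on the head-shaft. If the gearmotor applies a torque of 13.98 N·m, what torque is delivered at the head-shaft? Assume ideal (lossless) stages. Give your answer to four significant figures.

152.1 N·m

Chain: ratio = 129/33 = 3.9091; torque at shaft II = 13.98 × 3.9091 = 54.649 N·m.
Gear mesh: ratio = 113/32 = 3.5312; torque at shaft III = 54.649 × 3.5312 = 192.98 N·m.
Gear mesh: ratio = 35/41 = 0.85366; torque at shaft IV = 192.98 × 0.85366 = 164.74 N·m.
Chain: ratio = 24/26 = 0.92308; torque at the head-shaft = 164.74 × 0.92308 = 152.07 N·m.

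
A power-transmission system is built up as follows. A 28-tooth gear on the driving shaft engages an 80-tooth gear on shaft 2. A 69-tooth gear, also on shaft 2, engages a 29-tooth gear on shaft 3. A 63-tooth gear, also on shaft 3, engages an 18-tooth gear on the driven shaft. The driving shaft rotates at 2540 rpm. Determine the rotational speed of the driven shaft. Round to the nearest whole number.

7403 rpm

the driving shaft → shaft 2 (gear mesh, 80/28): 2540 ÷ 2.8571 = 889 rpm
shaft 2 → shaft 3 (gear mesh, 29/69): 889 ÷ 0.42029 = 2115.2 rpm
shaft 3 → the driven shaft (gear mesh, 18/63): 2115.2 ÷ 0.28571 = 7403.2 rpm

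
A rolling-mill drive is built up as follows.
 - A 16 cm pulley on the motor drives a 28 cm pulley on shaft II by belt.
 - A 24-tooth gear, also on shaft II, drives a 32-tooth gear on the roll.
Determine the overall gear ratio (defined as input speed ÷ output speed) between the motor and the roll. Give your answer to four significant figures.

Each stage contributes driven/driver: belt 28/16 = 1.75, gear mesh 32/24 = 1.3333.
Overall: 1.75 × 1.3333 = 2.3333.

2.333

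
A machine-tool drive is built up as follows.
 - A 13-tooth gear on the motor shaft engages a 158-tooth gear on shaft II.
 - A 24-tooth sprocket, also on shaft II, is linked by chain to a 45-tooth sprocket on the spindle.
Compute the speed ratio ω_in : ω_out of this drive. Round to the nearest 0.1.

22.8

Each stage contributes driven/driver: gear mesh 158/13 = 12.154, chain 45/24 = 1.875.
Overall: 12.154 × 1.875 = 22.788.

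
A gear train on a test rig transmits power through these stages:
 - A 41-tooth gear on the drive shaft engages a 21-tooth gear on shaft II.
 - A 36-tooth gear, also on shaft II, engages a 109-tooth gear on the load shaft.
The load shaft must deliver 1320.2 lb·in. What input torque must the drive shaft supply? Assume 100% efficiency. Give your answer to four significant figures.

851.3 lb·in

Overall ratio R = 0.5122 × 3.0278 = 1.5508.
Input torque = output torque / R = 1320.2 / 1.5508 = 851.3 lb·in.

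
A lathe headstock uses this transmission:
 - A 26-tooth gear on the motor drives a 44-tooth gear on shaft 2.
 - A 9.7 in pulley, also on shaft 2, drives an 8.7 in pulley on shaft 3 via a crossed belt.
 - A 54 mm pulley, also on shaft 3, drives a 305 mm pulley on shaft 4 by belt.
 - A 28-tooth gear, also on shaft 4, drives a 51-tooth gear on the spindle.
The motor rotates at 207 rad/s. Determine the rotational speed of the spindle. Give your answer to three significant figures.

13.3 rad/s

gear mesh 44/26 = 1.6923 → 207/1.6923 = 122.32 rad/s
belt 8.7/9.7 = 0.89691 → 122.32/0.89691 = 136.38 rad/s
belt 305/54 = 5.6481 → 136.38/5.6481 = 24.146 rad/s
gear mesh 51/28 = 1.8214 → 24.146/1.8214 = 13.256 rad/s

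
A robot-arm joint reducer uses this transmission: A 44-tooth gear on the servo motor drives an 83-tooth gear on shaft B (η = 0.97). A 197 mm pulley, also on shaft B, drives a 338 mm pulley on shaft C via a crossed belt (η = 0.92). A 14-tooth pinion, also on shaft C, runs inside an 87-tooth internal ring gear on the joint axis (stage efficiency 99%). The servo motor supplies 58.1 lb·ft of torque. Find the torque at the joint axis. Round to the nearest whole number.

After the gear mesh (83/44): 58.1 × 1.8864 × 0.97 = 106.31 lb·ft
After the belt (338/197): 106.31 × 1.7157 × 0.92 = 167.81 lb·ft
After the internal gear (87/14): 167.81 × 6.2143 × 0.99 = 1032.4 lb·ft

1032 lb·ft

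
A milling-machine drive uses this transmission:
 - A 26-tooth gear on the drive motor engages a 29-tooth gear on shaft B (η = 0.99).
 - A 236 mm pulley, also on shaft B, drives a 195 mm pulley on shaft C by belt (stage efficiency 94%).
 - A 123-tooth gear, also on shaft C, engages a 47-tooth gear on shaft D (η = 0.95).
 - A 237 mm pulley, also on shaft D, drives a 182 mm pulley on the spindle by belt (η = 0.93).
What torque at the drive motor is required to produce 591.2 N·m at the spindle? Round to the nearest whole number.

2659 N·m

Overall ratio R = 1.1154 × 0.82627 × 0.38211 × 0.76793 = 0.27044; overall efficiency η = 0.99 × 0.94 × 0.95 × 0.93 = 0.8222.
Input torque = output torque / (R × η) = 591.2 / (0.27044 × 0.8222) = 2658.9 N·m.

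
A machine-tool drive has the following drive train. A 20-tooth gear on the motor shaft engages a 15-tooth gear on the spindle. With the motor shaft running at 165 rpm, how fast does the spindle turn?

220 rpm

the motor shaft → the spindle (gear mesh, 15/20): 165 ÷ 0.75 = 220 rpm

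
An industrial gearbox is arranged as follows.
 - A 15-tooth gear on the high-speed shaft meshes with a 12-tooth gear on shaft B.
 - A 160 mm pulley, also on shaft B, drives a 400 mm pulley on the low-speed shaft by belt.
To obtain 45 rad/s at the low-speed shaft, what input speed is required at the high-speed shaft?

90 rad/s

Overall ratio R = 0.8 × 2.5 = 2.
Required input speed = output speed × R = 45 × 2 = 90 rad/s.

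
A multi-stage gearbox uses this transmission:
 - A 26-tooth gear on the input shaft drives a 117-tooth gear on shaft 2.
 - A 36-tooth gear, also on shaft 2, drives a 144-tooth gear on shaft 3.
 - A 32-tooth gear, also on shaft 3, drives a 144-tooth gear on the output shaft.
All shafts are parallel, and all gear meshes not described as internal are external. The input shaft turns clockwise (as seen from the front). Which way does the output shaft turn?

counterclockwise

the input shaft → shaft 2: external mesh, 1 reversal → CCW.
shaft 2 → shaft 3: external mesh, 1 reversal → CW.
shaft 3 → the output shaft: external mesh, 1 reversal → CCW.
3 reversals in total — an odd number — so the output shaft turns opposite to the input shaft.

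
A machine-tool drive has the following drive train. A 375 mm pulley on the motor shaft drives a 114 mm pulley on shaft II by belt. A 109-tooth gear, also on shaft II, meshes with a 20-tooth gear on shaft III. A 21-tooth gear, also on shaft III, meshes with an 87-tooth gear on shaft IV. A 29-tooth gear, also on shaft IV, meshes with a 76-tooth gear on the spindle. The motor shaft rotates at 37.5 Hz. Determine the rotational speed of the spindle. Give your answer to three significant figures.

belt 114/375 = 0.304 → 37.5/0.304 = 123.36 Hz
gear mesh 20/109 = 0.18349 → 123.36/0.18349 = 672.29 Hz
gear mesh 87/21 = 4.1429 → 672.29/4.1429 = 162.28 Hz
gear mesh 76/29 = 2.6207 → 162.28/2.6207 = 61.921 Hz

61.9 Hz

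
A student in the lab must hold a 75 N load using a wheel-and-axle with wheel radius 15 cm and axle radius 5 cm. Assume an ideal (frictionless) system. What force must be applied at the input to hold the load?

25 N

Wheel-and-axle MA = R/r = 15/5 = 3.
Effort = load / MA = 75 / 3 = 25 N.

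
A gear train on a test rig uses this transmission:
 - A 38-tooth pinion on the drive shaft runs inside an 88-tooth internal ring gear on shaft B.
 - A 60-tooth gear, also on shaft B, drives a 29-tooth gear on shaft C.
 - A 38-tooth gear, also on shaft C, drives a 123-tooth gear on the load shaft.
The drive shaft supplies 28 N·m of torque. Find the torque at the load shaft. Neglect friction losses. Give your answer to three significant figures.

101 N·m

Internal gear: ratio = 88/38 = 2.3158; torque at shaft B = 28 × 2.3158 = 64.842 N·m.
Gear mesh: ratio = 29/60 = 0.48333; torque at shaft C = 64.842 × 0.48333 = 31.34 N·m.
Gear mesh: ratio = 123/38 = 3.2368; torque at the load shaft = 31.34 × 3.2368 = 101.44 N·m.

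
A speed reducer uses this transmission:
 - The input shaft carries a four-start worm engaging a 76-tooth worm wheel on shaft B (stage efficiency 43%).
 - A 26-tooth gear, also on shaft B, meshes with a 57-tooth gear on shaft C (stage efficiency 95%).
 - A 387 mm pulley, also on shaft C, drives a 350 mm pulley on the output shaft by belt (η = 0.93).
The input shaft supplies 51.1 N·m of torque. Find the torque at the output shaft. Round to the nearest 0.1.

731.3 N·m

worm 76/4 = 19 → τ = 51.1·19·0.43 = 417.49 N·m
gear mesh 57/26 = 2.1923 → τ = 417.49·2.1923·0.95 = 869.5 N·m
belt 350/387 = 0.90439 → τ = 869.5·0.90439·0.93 = 731.32 N·m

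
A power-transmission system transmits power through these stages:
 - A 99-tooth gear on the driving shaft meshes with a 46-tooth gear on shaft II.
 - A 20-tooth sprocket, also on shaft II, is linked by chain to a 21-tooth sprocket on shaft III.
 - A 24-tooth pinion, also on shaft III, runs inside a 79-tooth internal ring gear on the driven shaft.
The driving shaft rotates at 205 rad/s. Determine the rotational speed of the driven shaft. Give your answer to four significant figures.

Gear mesh: ratio = 46/99 = 0.46465, so shaft II turns at 205 / 0.46465 = 441.2 rad/s.
Chain: ratio = 21/20 = 1.05, so shaft III turns at 441.2 / 1.05 = 420.19 rad/s.
Internal gear: ratio = 79/24 = 3.2917, so the driven shaft turns at 420.19 / 3.2917 = 127.65 rad/s.

127.7 rad/s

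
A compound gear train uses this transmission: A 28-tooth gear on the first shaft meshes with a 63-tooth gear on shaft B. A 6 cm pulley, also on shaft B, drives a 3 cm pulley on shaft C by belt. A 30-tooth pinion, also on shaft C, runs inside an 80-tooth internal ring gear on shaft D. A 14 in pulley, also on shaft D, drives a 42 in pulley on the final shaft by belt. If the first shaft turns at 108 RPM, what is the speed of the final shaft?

12 RPM

gear mesh 63/28 = 2.25 → 108/2.25 = 48 RPM
belt 3/6 = 0.5 → 48/0.5 = 96 RPM
internal gear 80/30 = 2.6667 → 96/2.6667 = 36 RPM
belt 42/14 = 3 → 36/3 = 12 RPM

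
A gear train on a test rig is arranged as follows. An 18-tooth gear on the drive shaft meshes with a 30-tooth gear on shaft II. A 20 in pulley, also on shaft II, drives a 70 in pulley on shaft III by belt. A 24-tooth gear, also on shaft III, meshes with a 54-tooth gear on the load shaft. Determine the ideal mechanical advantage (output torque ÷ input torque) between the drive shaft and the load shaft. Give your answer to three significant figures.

Each stage contributes driven/driver: gear mesh 30/18 = 1.6667, belt 70/20 = 3.5, gear mesh 54/24 = 2.25.
Overall: 1.6667 × 3.5 × 2.25 = 13.125.

13.1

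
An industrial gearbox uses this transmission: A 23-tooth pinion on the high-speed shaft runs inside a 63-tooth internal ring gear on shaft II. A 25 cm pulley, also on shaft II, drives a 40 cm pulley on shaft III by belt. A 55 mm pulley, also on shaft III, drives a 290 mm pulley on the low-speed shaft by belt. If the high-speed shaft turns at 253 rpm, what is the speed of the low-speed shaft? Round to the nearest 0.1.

the high-speed shaft → shaft II (internal gear, 63/23): 253 ÷ 2.7391 = 92.365 rpm
shaft II → shaft III (belt, 40/25): 92.365 ÷ 1.6 = 57.728 rpm
shaft III → the low-speed shaft (belt, 290/55): 57.728 ÷ 5.2727 = 10.948 rpm

10.9 rpm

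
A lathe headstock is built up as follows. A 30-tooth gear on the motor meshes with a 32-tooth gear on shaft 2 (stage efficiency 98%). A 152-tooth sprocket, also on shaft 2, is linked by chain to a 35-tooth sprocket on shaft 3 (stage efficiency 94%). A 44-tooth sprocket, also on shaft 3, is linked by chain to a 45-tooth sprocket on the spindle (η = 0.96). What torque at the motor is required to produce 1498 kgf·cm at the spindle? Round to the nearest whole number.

6743 kgf·cm

Overall ratio R = 1.0667 × 0.23026 × 1.0227 = 0.2512; overall efficiency η = 0.98 × 0.94 × 0.96 = 0.8844.
Input torque = output torque / (R × η) = 1498 / (0.2512 × 0.8844) = 6743.3 kgf·cm.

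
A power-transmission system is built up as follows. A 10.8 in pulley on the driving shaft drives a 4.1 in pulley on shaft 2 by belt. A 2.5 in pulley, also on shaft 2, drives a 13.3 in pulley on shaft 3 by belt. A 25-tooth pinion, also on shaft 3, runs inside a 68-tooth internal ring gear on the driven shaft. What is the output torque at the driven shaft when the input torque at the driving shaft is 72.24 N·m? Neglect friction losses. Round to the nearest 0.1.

396.8 N·m

belt 4.1/10.8 = 0.37963 → τ = 72.24·0.37963 = 27.424 N·m
belt 13.3/2.5 = 5.32 → τ = 27.424·5.32 = 145.9 N·m
internal gear 68/25 = 2.72 → τ = 145.9·2.72 = 396.84 N·m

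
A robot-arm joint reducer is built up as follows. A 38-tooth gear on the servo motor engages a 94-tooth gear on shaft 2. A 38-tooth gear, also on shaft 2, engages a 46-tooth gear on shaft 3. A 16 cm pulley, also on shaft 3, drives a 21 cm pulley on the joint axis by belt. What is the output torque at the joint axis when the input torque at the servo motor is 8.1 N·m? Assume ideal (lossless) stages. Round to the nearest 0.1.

gear mesh 94/38 = 2.4737 → τ = 8.1·2.4737 = 20.037 N·m
gear mesh 46/38 = 1.2105 → τ = 20.037·1.2105 = 24.255 N·m
belt 21/16 = 1.3125 → τ = 24.255·1.3125 = 31.835 N·m

31.8 N·m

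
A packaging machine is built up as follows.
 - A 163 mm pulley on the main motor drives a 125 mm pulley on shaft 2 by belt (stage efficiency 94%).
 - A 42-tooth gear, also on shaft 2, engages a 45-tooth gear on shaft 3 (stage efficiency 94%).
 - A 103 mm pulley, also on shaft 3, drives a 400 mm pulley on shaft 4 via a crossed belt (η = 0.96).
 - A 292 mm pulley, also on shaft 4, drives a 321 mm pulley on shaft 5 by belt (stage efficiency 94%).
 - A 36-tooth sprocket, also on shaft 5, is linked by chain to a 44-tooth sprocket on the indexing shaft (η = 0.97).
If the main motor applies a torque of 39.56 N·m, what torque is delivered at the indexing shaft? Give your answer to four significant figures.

131.2 N·m

After the belt (125/163): 39.56 × 0.76687 × 0.94 = 28.517 N·m
After the gear mesh (45/42): 28.517 × 1.0714 × 0.94 = 28.721 N·m
After the belt (400/103): 28.721 × 3.8835 × 0.96 = 107.08 N·m
After the belt (321/292): 107.08 × 1.0993 × 0.94 = 110.65 N·m
After the chain (44/36): 110.65 × 1.2222 × 0.97 = 131.18 N·m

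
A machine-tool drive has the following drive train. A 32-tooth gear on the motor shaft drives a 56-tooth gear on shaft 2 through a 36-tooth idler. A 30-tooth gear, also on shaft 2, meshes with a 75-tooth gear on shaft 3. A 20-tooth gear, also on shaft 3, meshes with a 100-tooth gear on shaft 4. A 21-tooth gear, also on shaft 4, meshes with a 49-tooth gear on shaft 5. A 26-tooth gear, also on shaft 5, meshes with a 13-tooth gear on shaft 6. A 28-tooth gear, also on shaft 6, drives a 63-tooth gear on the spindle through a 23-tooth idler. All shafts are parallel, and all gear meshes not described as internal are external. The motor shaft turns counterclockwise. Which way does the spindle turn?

counterclockwise

the motor shaft → shaft 2: driver → idler → driven is 2 external meshes, 2 reversals → CCW.
shaft 2 → shaft 3: external mesh, 1 reversal → CW.
shaft 3 → shaft 4: external mesh, 1 reversal → CCW.
shaft 4 → shaft 5: external mesh, 1 reversal → CW.
shaft 5 → shaft 6: external mesh, 1 reversal → CCW.
shaft 6 → the spindle: driver → idler → driven is 2 external meshes, 2 reversals → CCW.
8 reversals in total — an even number — so the spindle turns the same way as the motor shaft.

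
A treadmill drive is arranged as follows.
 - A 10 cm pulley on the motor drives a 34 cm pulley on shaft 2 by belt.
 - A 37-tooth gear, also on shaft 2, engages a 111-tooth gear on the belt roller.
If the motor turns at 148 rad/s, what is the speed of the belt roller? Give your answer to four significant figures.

14.51 rad/s

Belt: ratio = 34/10 = 3.4, so shaft 2 turns at 148 / 3.4 = 43.529 rad/s.
Gear mesh: ratio = 111/37 = 3, so the belt roller turns at 43.529 / 3 = 14.51 rad/s.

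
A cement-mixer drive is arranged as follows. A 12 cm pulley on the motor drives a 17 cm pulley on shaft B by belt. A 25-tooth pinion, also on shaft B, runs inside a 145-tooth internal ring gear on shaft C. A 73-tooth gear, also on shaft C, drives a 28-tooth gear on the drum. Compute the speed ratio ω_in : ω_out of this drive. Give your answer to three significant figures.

Each stage contributes driven/driver: belt 17/12 = 1.4167, internal gear 145/25 = 5.8, gear mesh 28/73 = 0.38356.
Overall: 1.4167 × 5.8 × 0.38356 = 3.1516.

3.15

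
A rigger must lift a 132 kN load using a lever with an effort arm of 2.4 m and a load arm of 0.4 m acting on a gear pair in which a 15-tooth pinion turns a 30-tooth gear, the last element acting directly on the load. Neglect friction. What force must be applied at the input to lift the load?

11 kN

Lever MA = effort arm / load arm = 2.4/0.4 = 6.
Gear pair MA = 30/15 = 2.
Combined ideal MA = 6 × 2 = 12.
Effort = load / MA = 132 / 12 = 11 kN.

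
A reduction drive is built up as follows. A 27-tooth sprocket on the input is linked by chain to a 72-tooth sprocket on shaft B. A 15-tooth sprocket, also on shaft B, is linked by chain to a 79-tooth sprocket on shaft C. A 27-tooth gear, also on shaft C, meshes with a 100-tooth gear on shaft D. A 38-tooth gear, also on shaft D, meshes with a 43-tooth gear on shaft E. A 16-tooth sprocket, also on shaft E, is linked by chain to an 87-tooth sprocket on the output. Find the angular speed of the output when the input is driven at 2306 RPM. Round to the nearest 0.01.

7.21 RPM

the input → shaft B (chain, 72/27): 2306 ÷ 2.6667 = 864.75 RPM
shaft B → shaft C (chain, 79/15): 864.75 ÷ 5.2667 = 164.19 RPM
shaft C → shaft D (gear mesh, 100/27): 164.19 ÷ 3.7037 = 44.332 RPM
shaft D → shaft E (gear mesh, 43/38): 44.332 ÷ 1.1316 = 39.177 RPM
shaft E → the output (chain, 87/16): 39.177 ÷ 5.4375 = 7.205 RPM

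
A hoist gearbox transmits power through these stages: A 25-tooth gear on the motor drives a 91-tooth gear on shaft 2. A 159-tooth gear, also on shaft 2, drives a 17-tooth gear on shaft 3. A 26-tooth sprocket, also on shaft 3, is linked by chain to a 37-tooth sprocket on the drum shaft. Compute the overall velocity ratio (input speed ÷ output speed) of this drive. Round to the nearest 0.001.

0.554

Each stage contributes driven/driver: gear mesh 91/25 = 3.64, gear mesh 17/159 = 0.10692, chain 37/26 = 1.4231.
Overall: 3.64 × 0.10692 × 1.4231 = 0.55384.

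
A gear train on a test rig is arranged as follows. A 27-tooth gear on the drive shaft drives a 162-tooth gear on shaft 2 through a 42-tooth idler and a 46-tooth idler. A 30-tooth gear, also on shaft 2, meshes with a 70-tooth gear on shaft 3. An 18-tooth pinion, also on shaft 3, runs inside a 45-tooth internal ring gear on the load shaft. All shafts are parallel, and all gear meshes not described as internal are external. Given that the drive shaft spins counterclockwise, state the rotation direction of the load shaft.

counterclockwise

the drive shaft → shaft 2: driver → idler → idler → driven is 3 external meshes, 3 reversals → CW.
shaft 2 → shaft 3: external mesh, 1 reversal → CCW.
shaft 3 → the load shaft: internal mesh, same direction → CCW.
4 reversals in total — an even number — so the load shaft turns the same way as the drive shaft.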